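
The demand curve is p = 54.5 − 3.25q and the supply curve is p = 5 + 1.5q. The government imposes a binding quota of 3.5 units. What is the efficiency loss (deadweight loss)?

113.76

Competitive equilibrium: 54.5 − 3.25q = 5 + 1.5q → q* = 10.42105, p* = 20.63158.
At q = 3.5: demand price = 54.5 − 3.25·3.5 = 43.125; supply price = 5 + 1.5·3.5 = 10.25.
Δq = 10.42105 − 3.5 = 6.92105; wedge = 43.125 − 10.25 = 32.875.
DWL = ½ × 6.92105 × 32.875 = 113.76.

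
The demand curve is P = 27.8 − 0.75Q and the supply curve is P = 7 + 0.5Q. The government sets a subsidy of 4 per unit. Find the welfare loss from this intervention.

6.40

Competitive equilibrium: 27.8 − 0.75Q = 7 + 0.5Q → Q* = 16.64, P* = 15.32.
The subsidy lowers effective supply by 4: P = 3 + 0.5Q.
New quantity: 27.8 − 0.75Q = 3 + 0.5Q → Q' = 19.84.
Overproduction ΔQ = 19.84 − 16.64 = 3.2; wedge = subsidy = 4.
Welfare loss = ½ × 3.2 × 4 = 6.40.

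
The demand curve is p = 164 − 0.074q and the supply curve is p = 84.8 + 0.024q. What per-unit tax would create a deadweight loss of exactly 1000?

Competitive equilibrium: 164 − 0.074q = 84.8 + 0.024q → q* = 808.1633, p* = 104.1959.
A tax t gives Δq = t/0.098 and wedge t, so DWL = t²/0.196.
t²/0.196 = 1000 → t² = 196 → t = 14.

14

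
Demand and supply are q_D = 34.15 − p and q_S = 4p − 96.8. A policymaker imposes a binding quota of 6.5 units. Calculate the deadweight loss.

In inverse form: demand p = 34.15 − q, supply p = 24.2 + 0.25q.
Competitive equilibrium: 34.15 − q = 24.2 + 0.25q → q* = 7.96, p* = 26.19.
At q = 6.5: demand price = 34.15 − 1·6.5 = 27.65; supply price = 24.2 + 0.25·6.5 = 25.825.
Δq = 7.96 − 6.5 = 1.46; wedge = 27.65 − 25.825 = 1.825.
DWL = ½ × 1.46 × 1.825 = 1.33.

1.33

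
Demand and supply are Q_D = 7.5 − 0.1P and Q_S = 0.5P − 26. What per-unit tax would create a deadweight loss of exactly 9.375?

In inverse form: demand P = 75 − 10Q, supply P = 52 + 2Q.
Competitive equilibrium: 75 − 10Q = 52 + 2Q → Q* = 1.9167, P* = 55.8333.
A tax t gives ΔQ = t/12 and wedge t, so DWL = t²/24.
t²/24 = 9.375 → t² = 225 → t = 15.

15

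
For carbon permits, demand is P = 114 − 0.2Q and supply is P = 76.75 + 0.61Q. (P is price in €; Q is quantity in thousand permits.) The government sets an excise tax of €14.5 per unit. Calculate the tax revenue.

€407.25 thousand

Competitive equilibrium: 114 − 0.2Q = 76.75 + 0.61Q → Q* = 45.9877, P* = 104.8025.
With the tax, the buyer price exceeds the seller price by 14.5: (114 − 0.2Q) − (76.75 + 0.61Q) = 14.5 → Q' = 28.0864.
Tax revenue = 14.5 × 28.0864 = €407.25 thousand.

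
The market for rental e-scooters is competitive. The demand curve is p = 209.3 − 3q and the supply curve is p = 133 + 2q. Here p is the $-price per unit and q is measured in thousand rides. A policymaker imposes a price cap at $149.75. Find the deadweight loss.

$118.51 thousand

Competitive equilibrium: 209.3 − 3q = 133 + 2q → q* = 15.26, p* = 163.52.
At the ceiling p = 149.75, quantity supplied = (149.75 − 133)/2 = 8.375.
Willingness to pay at q' = 8.375: 209.3 − 3·8.375 = 184.175.
Δq = 15.26 − 8.375 = 6.885; wedge = 184.175 − 149.75 = 34.425.
DWL = ½ × 6.885 × 34.425 = $118.51 thousand.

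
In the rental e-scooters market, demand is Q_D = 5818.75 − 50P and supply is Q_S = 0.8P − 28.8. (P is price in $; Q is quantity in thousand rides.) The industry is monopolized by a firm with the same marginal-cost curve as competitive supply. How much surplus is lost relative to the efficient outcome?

$0.61 thousand

In inverse form: demand P = 116.375 − 0.02Q, supply P = 36 + 1.25Q.
Competitive equilibrium: 116.375 − 0.02Q = 36 + 1.25Q → Q* = 63.2874, P* = 115.1093.
Marginal revenue: MR = 116.375 − 0.04Q. Set MR = MC: 116.375 − 0.04Q = 36 + 1.25Q → Q_m = 62.3062.
Price P_m = 116.375 − 0.02·62.3062 = 115.1289; MC(Q_m) = 36 + 1.25·62.3062 = 113.8828.
Competitive Q* = 63.2874, so ΔQ = 0.9812; wedge = 115.1289 − 113.8828 = 1.2461.
DWL = ½ × 0.9812 × 1.2461 = $0.61 thousand.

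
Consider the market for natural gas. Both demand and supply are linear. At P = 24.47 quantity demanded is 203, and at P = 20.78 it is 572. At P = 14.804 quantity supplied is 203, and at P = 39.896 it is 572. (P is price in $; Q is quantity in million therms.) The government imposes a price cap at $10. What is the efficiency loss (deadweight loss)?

Demand slope = (20.78 − 24.47)/(572 − 203) = −0.01, so P = 26.5 − 0.01Q.
Supply slope = (39.896 − 14.804)/(572 − 203) = 0.068, so P = 1 + 0.068Q.
Competitive equilibrium: 26.5 − 0.01Q = 1 + 0.068Q → Q* = 326.92308, P* = 23.23077.
At the ceiling P = 10, quantity supplied = (10 − 1)/0.068 = 132.35294.
Willingness to pay at Q' = 132.35294: 26.5 − 0.01·132.35294 = 25.17647.
ΔQ = 326.92308 − 132.35294 = 194.57014; wedge = 25.17647 − 10 = 15.17647.
The triangle = ½ × 194.57014 × 15.17647 = $1476.44 million.

$1476.44 million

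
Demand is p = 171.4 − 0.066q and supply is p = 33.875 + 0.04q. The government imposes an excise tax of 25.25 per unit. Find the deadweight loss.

Competitive equilibrium: 171.4 − 0.066q = 33.875 + 0.04q → q* = 1297.4057, p* = 85.7712.
With the tax, the buyer price exceeds the seller price by 25.25: (171.4 − 0.066q) − (33.875 + 0.04q) = 25.25 → q' = 1059.1981.
Δq = 1297.4057 − 1059.1981 = 238.2076; the wedge equals the tax, 25.25.
Deadweight loss = ½ × 238.2076 × 25.25 = 3007.37.

3007.37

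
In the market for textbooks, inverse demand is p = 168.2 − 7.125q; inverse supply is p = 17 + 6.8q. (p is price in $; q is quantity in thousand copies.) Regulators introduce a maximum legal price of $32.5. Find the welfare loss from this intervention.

$512.41 thousand

Competitive equilibrium: 168.2 − 7.125q = 17 + 6.8q → q* = 10.8582, p* = 90.8355.
At the ceiling p = 32.5, quantity supplied = (32.5 − 17)/6.8 = 2.2794.
Willingness to pay at q' = 2.2794: 168.2 − 7.125·2.2794 = 151.9593.
Δq = 10.8582 − 2.2794 = 8.5788; wedge = 151.9593 − 32.5 = 119.4593.
DWL = ½ × 8.5788 × 119.4593 = $512.41 thousand.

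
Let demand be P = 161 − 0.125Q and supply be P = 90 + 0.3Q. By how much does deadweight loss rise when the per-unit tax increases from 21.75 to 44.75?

Competitive equilibrium: 161 − 0.125Q = 90 + 0.3Q → Q* = 167.0588, P* = 140.1176.
For a per-unit tax t: ΔQ = t/0.425, so DWL = ½·t·(t/0.425) = t²/0.85.
At t = 21.75: DWL = 556.544. At t = 44.75: DWL = 2355.956.
Increase = 2355.956 − 556.544 = 1799.41.

1799.41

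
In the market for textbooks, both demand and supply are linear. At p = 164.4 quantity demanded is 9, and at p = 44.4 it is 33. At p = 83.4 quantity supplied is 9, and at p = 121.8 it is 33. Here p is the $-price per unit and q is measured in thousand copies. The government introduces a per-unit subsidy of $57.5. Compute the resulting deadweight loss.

Demand slope = (44.4 − 164.4)/(33 − 9) = −5, so p = 209.4 − 5q.
Supply slope = (121.8 − 83.4)/(33 − 9) = 1.6, so p = 69 + 1.6q.
Competitive equilibrium: 209.4 − 5q = 69 + 1.6q → q* = 21.2727, p* = 103.0364.
The subsidy lowers effective supply by 57.5: p = 11.5 + 1.6q.
New quantity: 209.4 − 5q = 11.5 + 1.6q → q' = 29.9848.
Overproduction Δq = 29.9848 − 21.2727 = 8.7121; wedge = subsidy = 57.5.
Welfare loss = ½ × 8.7121 × 57.5 = $250.47 thousand.

$250.47 thousand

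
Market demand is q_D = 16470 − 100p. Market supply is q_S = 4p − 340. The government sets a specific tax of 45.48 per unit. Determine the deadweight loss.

In inverse form: demand p = 164.7 − 0.01q, supply p = 85 + 0.25q.
Competitive equilibrium: 164.7 − 0.01q = 85 + 0.25q → q* = 306.5385, p* = 161.6346.
With the tax, the buyer price exceeds the seller price by 45.48: (164.7 − 0.01q) − (85 + 0.25q) = 45.48 → q' = 131.6154.
Δq = 306.5385 − 131.6154 = 174.9231; the wedge equals the tax, 45.48.
DWL = ½ × 174.9231 × 45.48 = 3977.75.

3977.75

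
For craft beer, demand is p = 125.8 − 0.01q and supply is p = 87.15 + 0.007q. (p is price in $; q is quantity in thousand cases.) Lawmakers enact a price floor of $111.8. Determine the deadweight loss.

Competitive equilibrium: 125.8 − 0.01q = 87.15 + 0.007q → q* = 2273.5294, p* = 103.0647.
At the floor p = 111.8, quantity demanded = (125.8 − 111.8)/0.01 = 1400.
Sellers' marginal cost at q' = 1400: 87.15 + 0.007·1400 = 96.95.
Δq = 2273.5294 − 1400 = 873.5294; wedge = 111.8 − 96.95 = 14.85.
The triangle = ½ × 873.5294 × 14.85 = $6485.96 thousand.

$6485.96 thousand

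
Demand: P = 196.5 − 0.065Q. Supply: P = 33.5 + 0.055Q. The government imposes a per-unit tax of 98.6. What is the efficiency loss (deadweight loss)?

Competitive equilibrium: 196.5 − 0.065Q = 33.5 + 0.055Q → Q* = 1358.33333, P* = 108.20833.
With the tax, the buyer price exceeds the seller price by 98.6: (196.5 − 0.065Q) − (33.5 + 0.055Q) = 98.6 → Q' = 536.66667.
ΔQ = 1358.33333 − 536.66667 = 821.66666; the wedge equals the tax, 98.6.
DWL = ½ × 821.66666 × 98.6 = 40508.17.

40508.17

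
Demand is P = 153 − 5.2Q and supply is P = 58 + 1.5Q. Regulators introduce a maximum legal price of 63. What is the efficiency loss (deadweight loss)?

394.06

Competitive equilibrium: 153 − 5.2Q = 58 + 1.5Q → Q* = 14.1791, P* = 79.2687.
At the ceiling P = 63, quantity supplied = (63 − 58)/1.5 = 3.3333.
Willingness to pay at Q' = 3.3333: 153 − 5.2·3.3333 = 135.6668.
ΔQ = 14.1791 − 3.3333 = 10.8458; wedge = 135.6668 − 63 = 72.6668.
Welfare loss = ½ × 10.8458 × 72.6668 = 394.06.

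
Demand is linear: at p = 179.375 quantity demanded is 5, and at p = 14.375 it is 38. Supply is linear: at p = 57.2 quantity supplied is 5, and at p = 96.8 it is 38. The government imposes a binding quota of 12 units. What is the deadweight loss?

Demand slope = (14.375 − 179.375)/(38 − 5) = −5, so p = 204.375 − 5q.
Supply slope = (96.8 − 57.2)/(38 − 5) = 1.2, so p = 51.2 + 1.2q.
Competitive equilibrium: 204.375 − 5q = 51.2 + 1.2q → q* = 24.7056, p* = 80.8468.
At q = 12: demand price = 204.375 − 5·12 = 144.375; supply price = 51.2 + 1.2·12 = 65.6.
Δq = 24.7056 − 12 = 12.7056; wedge = 144.375 − 65.6 = 78.775.
Welfare loss = ½ × 12.7056 × 78.775 = 500.44.

500.44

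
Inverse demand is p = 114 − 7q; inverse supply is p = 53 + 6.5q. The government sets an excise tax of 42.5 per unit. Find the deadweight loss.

66.90

Competitive equilibrium: 114 − 7q = 53 + 6.5q → q* = 4.5185, p* = 82.3704.
With the tax, the buyer price exceeds the seller price by 42.5: (114 − 7q) − (53 + 6.5q) = 42.5 → q' = 1.3704.
Δq = 4.5185 − 1.3704 = 3.1481; the wedge equals the tax, 42.5.
Welfare loss = ½ × 3.1481 × 42.5 = 66.90.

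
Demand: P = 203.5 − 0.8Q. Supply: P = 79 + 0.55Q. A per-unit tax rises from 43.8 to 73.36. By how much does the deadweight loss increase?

1282.69

Competitive equilibrium: 203.5 − 0.8Q = 79 + 0.55Q → Q* = 92.2222, P* = 129.7222.
For a per-unit tax t: ΔQ = t/1.35, so DWL = ½·t·(t/1.35) = t²/2.7.
At t = 43.8: DWL = 710.533. At t = 73.36: DWL = 1993.218.
Increase = 1993.218 − 710.533 = 1282.69.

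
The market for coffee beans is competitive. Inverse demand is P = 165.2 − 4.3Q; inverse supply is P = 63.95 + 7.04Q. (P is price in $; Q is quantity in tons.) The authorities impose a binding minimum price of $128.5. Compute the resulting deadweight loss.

Competitive equilibrium: 165.2 − 4.3Q = 63.95 + 7.04Q → Q* = 8.9286, P* = 126.8071.
At the floor P = 128.5, quantity demanded = (165.2 − 128.5)/4.3 = 8.5349.
Sellers' marginal cost at Q' = 8.5349: 63.95 + 7.04·8.5349 = 124.0357.
ΔQ = 8.9286 − 8.5349 = 0.3937; wedge = 128.5 − 124.0357 = 4.4643.
The triangle = ½ × 0.3937 × 4.4643 = $0.88.

$0.88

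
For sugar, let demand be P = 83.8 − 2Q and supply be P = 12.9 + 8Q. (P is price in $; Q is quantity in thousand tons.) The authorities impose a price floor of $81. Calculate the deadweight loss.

$161.88 thousand

Competitive equilibrium: 83.8 − 2Q = 12.9 + 8Q → Q* = 7.09, P* = 69.62.
At the floor P = 81, quantity demanded = (83.8 − 81)/2 = 1.4.
Sellers' marginal cost at Q' = 1.4: 12.9 + 8·1.4 = 24.1.
ΔQ = 7.09 − 1.4 = 5.69; wedge = 81 − 24.1 = 56.9.
DWL = ½ × 5.69 × 56.9 = $161.88 thousand.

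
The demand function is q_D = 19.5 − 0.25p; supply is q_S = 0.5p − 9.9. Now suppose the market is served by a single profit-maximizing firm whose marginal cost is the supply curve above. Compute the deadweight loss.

In inverse form: demand p = 78 − 4q, supply p = 19.8 + 2q.
Competitive equilibrium: 78 − 4q = 19.8 + 2q → q* = 9.7, p* = 39.2.
Marginal revenue: MR = 78 − 8q. Set MR = MC: 78 − 8q = 19.8 + 2q → q_m = 5.82.
Price p_m = 78 − 4·5.82 = 54.72; MC(q_m) = 19.8 + 2·5.82 = 31.44.
Competitive q* = 9.7, so Δq = 3.88; wedge = 54.72 − 31.44 = 23.28.
DWL = ½ × 3.88 × 23.28 = 45.16.

45.16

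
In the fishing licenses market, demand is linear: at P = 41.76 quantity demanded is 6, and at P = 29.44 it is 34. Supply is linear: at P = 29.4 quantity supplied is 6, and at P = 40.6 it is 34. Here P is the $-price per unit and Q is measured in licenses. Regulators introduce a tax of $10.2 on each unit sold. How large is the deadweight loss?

$61.93

Demand slope = (29.44 − 41.76)/(34 − 6) = −0.44, so P = 44.4 − 0.44Q.
Supply slope = (40.6 − 29.4)/(34 − 6) = 0.4, so P = 27 + 0.4Q.
Competitive equilibrium: 44.4 − 0.44Q = 27 + 0.4Q → Q* = 20.7143, P* = 35.2857.
With the tax, the buyer price exceeds the seller price by 10.2: (44.4 − 0.44Q) − (27 + 0.4Q) = 10.2 → Q' = 8.5714.
ΔQ = 20.7143 − 8.5714 = 12.1429; the wedge equals the tax, 10.2.
DWL = ½ × 12.1429 × 10.2 = $61.93.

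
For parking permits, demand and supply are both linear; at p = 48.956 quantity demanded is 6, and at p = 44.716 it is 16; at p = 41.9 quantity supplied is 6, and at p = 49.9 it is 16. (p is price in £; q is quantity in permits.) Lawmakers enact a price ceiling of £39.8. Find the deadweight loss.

Demand slope = (44.716 − 48.956)/(16 − 6) = −0.424, so p = 51.5 − 0.424q.
Supply slope = (49.9 − 41.9)/(16 − 6) = 0.8, so p = 37.1 + 0.8q.
Competitive equilibrium: 51.5 − 0.424q = 37.1 + 0.8q → q* = 11.7647, p* = 46.5118.
At the ceiling p = 39.8, quantity supplied = (39.8 − 37.1)/0.8 = 3.375.
Willingness to pay at q' = 3.375: 51.5 − 0.424·3.375 = 50.069.
Δq = 11.7647 − 3.375 = 8.3897; wedge = 50.069 − 39.8 = 10.269.
Deadweight loss = ½ × 8.3897 × 10.269 = £43.08.

£43.08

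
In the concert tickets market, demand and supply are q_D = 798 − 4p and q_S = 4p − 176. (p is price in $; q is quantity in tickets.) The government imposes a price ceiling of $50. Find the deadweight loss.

$20592.25

In inverse form: demand p = 199.5 − 0.25q, supply p = 44 + 0.25q.
Competitive equilibrium: 199.5 − 0.25q = 44 + 0.25q → q* = 311, p* = 121.75.
At the ceiling p = 50, quantity supplied = (50 − 44)/0.25 = 24.
Willingness to pay at q' = 24: 199.5 − 0.25·24 = 193.5.
Δq = 311 − 24 = 287; wedge = 193.5 − 50 = 143.5.
Deadweight loss = ½ × 287 × 143.5 = $20592.25.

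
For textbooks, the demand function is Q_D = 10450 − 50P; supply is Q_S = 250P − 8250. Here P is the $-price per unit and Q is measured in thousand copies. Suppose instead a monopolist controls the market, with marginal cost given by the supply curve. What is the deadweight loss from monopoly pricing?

$133333.33 thousand

In inverse form: demand P = 209 − 0.02Q, supply P = 33 + 0.004Q.
Competitive equilibrium: 209 − 0.02Q = 33 + 0.004Q → Q* = 7333.3333, P* = 62.3333.
Marginal revenue: MR = 209 − 0.04Q. Set MR = MC: 209 − 0.04Q = 33 + 0.004Q → Q_m = 4000.
Price P_m = 209 − 0.02·4000 = 129; MC(Q_m) = 33 + 0.004·4000 = 49.
Competitive Q* = 7333.3333, so ΔQ = 3333.3333; wedge = 129 − 49 = 80.
Deadweight loss = ½ × 3333.3333 × 80 = $133333.33 thousand.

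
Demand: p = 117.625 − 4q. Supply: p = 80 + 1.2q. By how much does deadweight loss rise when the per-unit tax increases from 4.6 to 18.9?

32.31

Competitive equilibrium: 117.625 − 4q = 80 + 1.2q → q* = 7.2356, p* = 88.6827.
For a per-unit tax t: Δq = t/5.2, so DWL = ½·t·(t/5.2) = t²/10.4.
At t = 4.6: DWL = 2.035. At t = 18.9: DWL = 34.347.
Increase = 34.347 − 2.035 = 32.31.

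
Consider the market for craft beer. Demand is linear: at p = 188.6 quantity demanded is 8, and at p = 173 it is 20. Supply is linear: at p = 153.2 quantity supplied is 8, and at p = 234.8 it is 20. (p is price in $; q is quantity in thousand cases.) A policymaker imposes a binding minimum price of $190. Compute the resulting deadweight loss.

Demand slope = (173 − 188.6)/(20 − 8) = −1.3, so p = 199 − 1.3q.
Supply slope = (234.8 − 153.2)/(20 − 8) = 6.8, so p = 98.8 + 6.8q.
Competitive equilibrium: 199 − 1.3q = 98.8 + 6.8q → q* = 12.3704, p* = 182.9185.
At the floor p = 190, quantity demanded = (199 − 190)/1.3 = 6.9231.
Sellers' marginal cost at q' = 6.9231: 98.8 + 6.8·6.9231 = 145.8771.
Δq = 12.3704 − 6.9231 = 5.4473; wedge = 190 − 145.8771 = 44.1229.
Deadweight loss = ½ × 5.4473 × 44.1229 = $120.18 thousand.

$120.18 thousand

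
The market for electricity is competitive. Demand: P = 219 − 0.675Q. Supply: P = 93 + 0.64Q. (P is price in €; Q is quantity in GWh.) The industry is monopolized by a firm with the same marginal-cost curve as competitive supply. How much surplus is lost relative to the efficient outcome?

€694.52

Competitive equilibrium: 219 − 0.675Q = 93 + 0.64Q → Q* = 95.8175, P* = 154.3232.
Marginal revenue: MR = 219 − 1.35Q. Set MR = MC: 219 − 1.35Q = 93 + 0.64Q → Q_m = 63.3166.
Price P_m = 219 − 0.675·63.3166 = 176.2613; MC(Q_m) = 93 + 0.64·63.3166 = 133.5226.
Competitive Q* = 95.8175, so ΔQ = 32.5009; wedge = 176.2613 − 133.5226 = 42.7387.
The triangle = ½ × 32.5009 × 42.7387 = €694.52.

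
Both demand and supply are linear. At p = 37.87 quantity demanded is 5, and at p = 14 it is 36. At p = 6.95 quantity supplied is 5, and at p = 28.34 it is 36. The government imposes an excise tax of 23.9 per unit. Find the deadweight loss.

Demand slope = (14 − 37.87)/(36 − 5) = −0.77, so p = 41.72 − 0.77q.
Supply slope = (28.34 − 6.95)/(36 − 5) = 0.69, so p = 3.5 + 0.69q.
Competitive equilibrium: 41.72 − 0.77q = 3.5 + 0.69q → q* = 26.1781, p* = 21.5629.
With the tax, the buyer price exceeds the seller price by 23.9: (41.72 − 0.77q) − (3.5 + 0.69q) = 23.9 → q' = 9.8082.
Δq = 26.1781 − 9.8082 = 16.3699; the wedge equals the tax, 23.9.
Welfare loss = ½ × 16.3699 × 23.9 = 195.62.

195.62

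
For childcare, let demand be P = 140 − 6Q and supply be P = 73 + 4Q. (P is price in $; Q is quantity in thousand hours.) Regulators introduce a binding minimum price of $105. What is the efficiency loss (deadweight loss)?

Competitive equilibrium: 140 − 6Q = 73 + 4Q → Q* = 6.7, P* = 99.8.
At the floor P = 105, quantity demanded = (140 − 105)/6 = 5.8333.
Sellers' marginal cost at Q' = 5.8333: 73 + 4·5.8333 = 96.3332.
ΔQ = 6.7 − 5.8333 = 0.8667; wedge = 105 − 96.3332 = 8.6668.
DWL = ½ × 0.8667 × 8.6668 = $3.76 thousand.

$3.76 thousand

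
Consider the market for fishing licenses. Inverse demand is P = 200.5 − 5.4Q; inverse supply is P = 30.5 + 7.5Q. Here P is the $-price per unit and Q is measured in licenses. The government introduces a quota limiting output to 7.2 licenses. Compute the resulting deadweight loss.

Competitive equilibrium: 200.5 − 5.4Q = 30.5 + 7.5Q → Q* = 13.1783, P* = 129.3372.
At Q = 7.2: demand price = 200.5 − 5.4·7.2 = 161.62; supply price = 30.5 + 7.5·7.2 = 84.5.
ΔQ = 13.1783 − 7.2 = 5.9783; wedge = 161.62 − 84.5 = 77.12.
Welfare loss = ½ × 5.9783 × 77.12 = $230.52.

$230.52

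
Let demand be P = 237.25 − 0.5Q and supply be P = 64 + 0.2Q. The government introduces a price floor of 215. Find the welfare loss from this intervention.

14423.15

Competitive equilibrium: 237.25 − 0.5Q = 64 + 0.2Q → Q* = 247.5, P* = 113.5.
At the floor P = 215, quantity demanded = (237.25 − 215)/0.5 = 44.5.
Sellers' marginal cost at Q' = 44.5: 64 + 0.2·44.5 = 72.9.
ΔQ = 247.5 − 44.5 = 203; wedge = 215 − 72.9 = 142.1.
Welfare loss = ½ × 203 × 142.1 = 14423.15.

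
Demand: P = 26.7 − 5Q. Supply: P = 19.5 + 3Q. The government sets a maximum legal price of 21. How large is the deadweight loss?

0.64

Competitive equilibrium: 26.7 − 5Q = 19.5 + 3Q → Q* = 0.9, P* = 22.2.
At the ceiling P = 21, quantity supplied = (21 − 19.5)/3 = 0.5.
Willingness to pay at Q' = 0.5: 26.7 − 5·0.5 = 24.2.
ΔQ = 0.9 − 0.5 = 0.4; wedge = 24.2 − 21 = 3.2.
Deadweight loss = ½ × 0.4 × 3.2 = 0.64.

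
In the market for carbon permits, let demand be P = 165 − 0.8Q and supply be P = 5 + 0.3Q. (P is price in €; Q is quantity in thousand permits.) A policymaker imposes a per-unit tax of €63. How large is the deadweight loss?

Competitive equilibrium: 165 − 0.8Q = 5 + 0.3Q → Q* = 145.4545, P* = 48.6364.
With the tax, the buyer price exceeds the seller price by 63: (165 − 0.8Q) − (5 + 0.3Q) = 63 → Q' = 88.1818.
ΔQ = 145.4545 − 88.1818 = 57.2727; the wedge equals the tax, 63.
Deadweight loss = ½ × 57.2727 × 63 = €1804.09 thousand.

€1804.09 thousand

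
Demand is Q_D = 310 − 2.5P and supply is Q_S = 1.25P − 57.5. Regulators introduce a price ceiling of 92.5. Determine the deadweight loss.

In inverse form: demand P = 124 − 0.4Q, supply P = 46 + 0.8Q.
Competitive equilibrium: 124 − 0.4Q = 46 + 0.8Q → Q* = 65, P* = 98.
At the ceiling P = 92.5, quantity supplied = (92.5 − 46)/0.8 = 58.125.
Willingness to pay at Q' = 58.125: 124 − 0.4·58.125 = 100.75.
ΔQ = 65 − 58.125 = 6.875; wedge = 100.75 − 92.5 = 8.25.
Deadweight loss = ½ × 6.875 × 8.25 = 28.36.

28.36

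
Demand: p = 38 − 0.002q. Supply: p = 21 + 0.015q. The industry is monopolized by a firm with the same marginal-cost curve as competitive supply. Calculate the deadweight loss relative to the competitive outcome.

Competitive equilibrium: 38 − 0.002q = 21 + 0.015q → q* = 1000, p* = 36.
Marginal revenue: MR = 38 − 0.004q. Set MR = MC: 38 − 0.004q = 21 + 0.015q → q_m = 894.7368.
Price p_m = 38 − 0.002·894.7368 = 36.2105; MC(q_m) = 21 + 0.015·894.7368 = 34.4211.
Competitive q* = 1000, so Δq = 105.2632; wedge = 36.2105 − 34.4211 = 1.7894.
Deadweight loss = ½ × 105.2632 × 1.7894 = 94.18.

94.18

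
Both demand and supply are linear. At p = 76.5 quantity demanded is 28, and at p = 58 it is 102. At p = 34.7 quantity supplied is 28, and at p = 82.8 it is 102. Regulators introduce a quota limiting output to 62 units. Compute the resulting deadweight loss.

69.69

Demand slope = (58 − 76.5)/(102 − 28) = −0.25, so p = 83.5 − 0.25q.
Supply slope = (82.8 − 34.7)/(102 − 28) = 0.65, so p = 16.5 + 0.65q.
Competitive equilibrium: 83.5 − 0.25q = 16.5 + 0.65q → q* = 74.4444, p* = 64.8889.
At q = 62: demand price = 83.5 − 0.25·62 = 68; supply price = 16.5 + 0.65·62 = 56.8.
Δq = 74.4444 − 62 = 12.4444; wedge = 68 − 56.8 = 11.2.
The triangle = ½ × 12.4444 × 11.2 = 69.69.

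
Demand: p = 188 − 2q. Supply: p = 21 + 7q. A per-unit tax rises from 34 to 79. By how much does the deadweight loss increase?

282.50

Competitive equilibrium: 188 − 2q = 21 + 7q → q* = 18.5556, p* = 150.8889.
For a per-unit tax t: Δq = t/9, so DWL = ½·t·(t/9) = t²/18.
At t = 34: DWL = 64.222. At t = 79: DWL = 346.722.
Increase = 346.722 − 64.222 = 282.50.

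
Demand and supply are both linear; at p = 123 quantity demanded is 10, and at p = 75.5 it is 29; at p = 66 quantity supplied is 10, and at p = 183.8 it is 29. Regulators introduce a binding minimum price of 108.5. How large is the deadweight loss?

Demand slope = (75.5 − 123)/(29 − 10) = −2.5, so p = 148 − 2.5q.
Supply slope = (183.8 − 66)/(29 − 10) = 6.2, so p = 4 + 6.2q.
Competitive equilibrium: 148 − 2.5q = 4 + 6.2q → q* = 16.5517, p* = 106.6207.
At the floor p = 108.5, quantity demanded = (148 − 108.5)/2.5 = 15.8.
Sellers' marginal cost at q' = 15.8: 4 + 6.2·15.8 = 101.96.
Δq = 16.5517 − 15.8 = 0.7517; wedge = 108.5 − 101.96 = 6.54.
The triangle = ½ × 0.7517 × 6.54 = 2.46.

2.46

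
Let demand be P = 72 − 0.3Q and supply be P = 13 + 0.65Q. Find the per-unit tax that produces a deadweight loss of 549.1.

Competitive equilibrium: 72 − 0.3Q = 13 + 0.65Q → Q* = 62.1053, P* = 53.3684.
A tax t gives ΔQ = t/0.95 and wedge t, so DWL = t²/1.9.
t²/1.9 = 549.1 → t² = 1043.29 → t = 32.3.

32.3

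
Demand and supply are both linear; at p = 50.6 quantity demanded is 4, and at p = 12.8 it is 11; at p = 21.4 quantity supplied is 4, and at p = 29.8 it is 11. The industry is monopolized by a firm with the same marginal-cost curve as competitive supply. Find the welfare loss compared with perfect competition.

47.42

Demand slope = (12.8 − 50.6)/(11 − 4) = −5.4, so p = 72.2 − 5.4q.
Supply slope = (29.8 − 21.4)/(11 − 4) = 1.2, so p = 16.6 + 1.2q.
Competitive equilibrium: 72.2 − 5.4q = 16.6 + 1.2q → q* = 8.4242, p* = 26.7091.
Marginal revenue: MR = 72.2 − 10.8q. Set MR = MC: 72.2 − 10.8q = 16.6 + 1.2q → q_m = 4.6333.
Price p_m = 72.2 − 5.4·4.6333 = 47.1802; MC(q_m) = 16.6 + 1.2·4.6333 = 22.16.
Competitive q* = 8.4242, so Δq = 3.7909; wedge = 47.1802 − 22.16 = 25.0202.
DWL = ½ × 3.7909 × 25.0202 = 47.42.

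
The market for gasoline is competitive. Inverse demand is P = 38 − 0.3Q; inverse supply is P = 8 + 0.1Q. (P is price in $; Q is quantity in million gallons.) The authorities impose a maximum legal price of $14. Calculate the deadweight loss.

$45 million

Competitive equilibrium: 38 − 0.3Q = 8 + 0.1Q → Q* = 75, P* = 15.5.
At the ceiling P = 14, quantity supplied = (14 − 8)/0.1 = 60.
Willingness to pay at Q' = 60: 38 − 0.3·60 = 20.
ΔQ = 75 − 60 = 15; wedge = 20 − 14 = 6.
The triangle = ½ × 15 × 6 = $45 million.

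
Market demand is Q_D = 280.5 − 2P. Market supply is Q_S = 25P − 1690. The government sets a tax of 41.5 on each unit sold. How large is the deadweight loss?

1594.68

In inverse form: demand P = 140.25 − 0.5Q, supply P = 67.6 + 0.04Q.
Competitive equilibrium: 140.25 − 0.5Q = 67.6 + 0.04Q → Q* = 134.53704, P* = 72.98148.
With the tax, the buyer price exceeds the seller price by 41.5: (140.25 − 0.5Q) − (67.6 + 0.04Q) = 41.5 → Q' = 57.68519.
ΔQ = 134.53704 − 57.68519 = 76.85185; the wedge equals the tax, 41.5.
Deadweight loss = ½ × 76.85185 × 41.5 = 1594.68.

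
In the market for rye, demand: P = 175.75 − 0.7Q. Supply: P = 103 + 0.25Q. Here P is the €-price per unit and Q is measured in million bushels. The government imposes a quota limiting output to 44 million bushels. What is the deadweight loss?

€504.16 million

Competitive equilibrium: 175.75 − 0.7Q = 103 + 0.25Q → Q* = 76.5789, P* = 122.1447.
At Q = 44: demand price = 175.75 − 0.7·44 = 144.95; supply price = 103 + 0.25·44 = 114.
ΔQ = 76.5789 − 44 = 32.5789; wedge = 144.95 − 114 = 30.95.
Deadweight loss = ½ × 32.5789 × 30.95 = €504.16 million.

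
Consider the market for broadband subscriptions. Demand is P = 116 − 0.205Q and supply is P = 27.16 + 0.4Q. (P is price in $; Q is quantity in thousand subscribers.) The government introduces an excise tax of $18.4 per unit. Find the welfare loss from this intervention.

Competitive equilibrium: 116 − 0.205Q = 27.16 + 0.4Q → Q* = 146.843, P* = 85.8972.
With the tax, the buyer price exceeds the seller price by 18.4: (116 − 0.205Q) − (27.16 + 0.4Q) = 18.4 → Q' = 116.4298.
ΔQ = 146.843 − 116.4298 = 30.4132; the wedge equals the tax, 18.4.
Welfare loss = ½ × 30.4132 × 18.4 = $279.80 thousand.

$279.80 thousand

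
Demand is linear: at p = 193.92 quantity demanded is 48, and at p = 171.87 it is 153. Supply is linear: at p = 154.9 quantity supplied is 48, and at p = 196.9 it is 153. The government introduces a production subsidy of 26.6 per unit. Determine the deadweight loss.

579.97

Demand slope = (171.87 − 193.92)/(153 − 48) = −0.21, so p = 204 − 0.21q.
Supply slope = (196.9 − 154.9)/(153 − 48) = 0.4, so p = 135.7 + 0.4q.
Competitive equilibrium: 204 − 0.21q = 135.7 + 0.4q → q* = 111.9672, p* = 180.4869.
The subsidy lowers effective supply by 26.6: p = 109.1 + 0.4q.
New quantity: 204 − 0.21q = 109.1 + 0.4q → q' = 155.5738.
Overproduction Δq = 155.5738 − 111.9672 = 43.6066; wedge = subsidy = 26.6.
Welfare loss = ½ × 43.6066 × 26.6 = 579.97.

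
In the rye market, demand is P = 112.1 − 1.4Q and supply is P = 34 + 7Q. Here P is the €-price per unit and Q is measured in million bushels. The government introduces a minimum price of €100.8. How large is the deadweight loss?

Competitive equilibrium: 112.1 − 1.4Q = 34 + 7Q → Q* = 9.29762, P* = 99.08333.
At the floor P = 100.8, quantity demanded = (112.1 − 100.8)/1.4 = 8.07143.
Sellers' marginal cost at Q' = 8.07143: 34 + 7·8.07143 = 90.50001.
ΔQ = 9.29762 − 8.07143 = 1.22619; wedge = 100.8 − 90.50001 = 10.29999.
The triangle = ½ × 1.22619 × 10.29999 = €6.31 million.

€6.31 million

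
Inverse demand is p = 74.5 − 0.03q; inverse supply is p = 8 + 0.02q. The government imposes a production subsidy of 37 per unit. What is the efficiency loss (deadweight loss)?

13690

Competitive equilibrium: 74.5 − 0.03q = 8 + 0.02q → q* = 1330, p* = 34.6.
The subsidy lowers effective supply by 37: p = 0.02q − 29.
New quantity: 74.5 − 0.03q = 0.02q − 29 → q' = 2070.
Overproduction Δq = 2070 − 1330 = 740; wedge = subsidy = 37.
DWL = ½ × 740 × 37 = 13690.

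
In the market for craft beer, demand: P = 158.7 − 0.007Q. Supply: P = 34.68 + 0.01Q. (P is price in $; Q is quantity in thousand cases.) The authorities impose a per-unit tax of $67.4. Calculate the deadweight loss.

$133610.59 thousand

Competitive equilibrium: 158.7 − 0.007Q = 34.68 + 0.01Q → Q* = 7295.2941, P* = 107.6329.
With the tax, the buyer price exceeds the seller price by 67.4: (158.7 − 0.007Q) − (34.68 + 0.01Q) = 67.4 → Q' = 3330.5882.
ΔQ = 7295.2941 − 3330.5882 = 3964.7059; the wedge equals the tax, 67.4.
Deadweight loss = ½ × 3964.7059 × 67.4 = $133610.59 thousand.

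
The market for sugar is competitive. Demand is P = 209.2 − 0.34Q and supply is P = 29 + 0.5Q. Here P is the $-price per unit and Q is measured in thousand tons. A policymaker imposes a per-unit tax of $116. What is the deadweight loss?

$8009.52 thousand

Competitive equilibrium: 209.2 − 0.34Q = 29 + 0.5Q → Q* = 214.5238, P* = 136.2619.
With the tax, the buyer price exceeds the seller price by 116: (209.2 − 0.34Q) − (29 + 0.5Q) = 116 → Q' = 76.4286.
ΔQ = 214.5238 − 76.4286 = 138.0952; the wedge equals the tax, 116.
DWL = ½ × 138.0952 × 116 = $8009.52 thousand.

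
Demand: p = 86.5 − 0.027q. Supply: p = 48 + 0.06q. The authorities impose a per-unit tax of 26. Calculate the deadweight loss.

3885.06

Competitive equilibrium: 86.5 − 0.027q = 48 + 0.06q → q* = 442.5287, p* = 74.5517.
With the tax, the buyer price exceeds the seller price by 26: (86.5 − 0.027q) − (48 + 0.06q) = 26 → q' = 143.6782.
Δq = 442.5287 − 143.6782 = 298.8505; the wedge equals the tax, 26.
The triangle = ½ × 298.8505 × 26 = 3885.06.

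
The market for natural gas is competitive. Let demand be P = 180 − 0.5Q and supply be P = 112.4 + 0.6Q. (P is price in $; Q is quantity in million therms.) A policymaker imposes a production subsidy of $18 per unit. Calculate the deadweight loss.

$147.27 million

Competitive equilibrium: 180 − 0.5Q = 112.4 + 0.6Q → Q* = 61.4545, P* = 149.2727.
The subsidy lowers effective supply by 18: P = 94.4 + 0.6Q.
New quantity: 180 − 0.5Q = 94.4 + 0.6Q → Q' = 77.8182.
Overproduction ΔQ = 77.8182 − 61.4545 = 16.3637; wedge = subsidy = 18.
The triangle = ½ × 16.3637 × 18 = $147.27 million.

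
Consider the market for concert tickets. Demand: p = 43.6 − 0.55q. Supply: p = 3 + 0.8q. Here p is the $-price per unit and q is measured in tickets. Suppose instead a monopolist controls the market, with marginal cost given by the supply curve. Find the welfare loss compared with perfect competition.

$51.16

Competitive equilibrium: 43.6 − 0.55q = 3 + 0.8q → q* = 30.0741, p* = 27.0593.
Marginal revenue: MR = 43.6 − 1.1q. Set MR = MC: 43.6 − 1.1q = 3 + 0.8q → q_m = 21.3684.
Price p_m = 43.6 − 0.55·21.3684 = 31.8474; MC(q_m) = 3 + 0.8·21.3684 = 20.0947.
Competitive q* = 30.0741, so Δq = 8.7057; wedge = 31.8474 − 20.0947 = 11.7527.
Deadweight loss = ½ × 8.7057 × 11.7527 = $51.16.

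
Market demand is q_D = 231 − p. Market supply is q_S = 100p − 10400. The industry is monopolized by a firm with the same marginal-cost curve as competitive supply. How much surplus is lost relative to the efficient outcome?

1976.35

In inverse form: demand p = 231 − q, supply p = 104 + 0.01q.
Competitive equilibrium: 231 − q = 104 + 0.01q → q* = 125.7426, p* = 105.2574.
Marginal revenue: MR = 231 − 2q. Set MR = MC: 231 − 2q = 104 + 0.01q → q_m = 63.1841.
Price p_m = 231 − 1·63.1841 = 167.8159; MC(q_m) = 104 + 0.01·63.1841 = 104.6318.
Competitive q* = 125.7426, so Δq = 62.5585; wedge = 167.8159 − 104.6318 = 63.1841.
DWL = ½ × 62.5585 × 63.1841 = 1976.35.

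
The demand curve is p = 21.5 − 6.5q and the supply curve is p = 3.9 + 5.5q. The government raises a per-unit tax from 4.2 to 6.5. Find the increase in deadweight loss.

1.03

Competitive equilibrium: 21.5 − 6.5q = 3.9 + 5.5q → q* = 1.4667, p* = 11.9667.
For a per-unit tax t: Δq = t/12, so DWL = ½·t·(t/12) = t²/24.
At t = 4.2: DWL = 0.735. At t = 6.5: DWL = 1.76.
Increase = 1.76 − 0.735 = 1.03.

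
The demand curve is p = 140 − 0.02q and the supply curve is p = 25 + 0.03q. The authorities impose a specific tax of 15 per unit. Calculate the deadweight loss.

Competitive equilibrium: 140 − 0.02q = 25 + 0.03q → q* = 2300, p* = 94.
With the tax, the buyer price exceeds the seller price by 15: (140 − 0.02q) − (25 + 0.03q) = 15 → q' = 2000.
Δq = 2300 − 2000 = 300; the wedge equals the tax, 15.
The triangle = ½ × 300 × 15 = 2250.

2250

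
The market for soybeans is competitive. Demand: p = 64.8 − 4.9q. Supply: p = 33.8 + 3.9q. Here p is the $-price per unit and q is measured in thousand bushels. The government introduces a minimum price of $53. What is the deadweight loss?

Competitive equilibrium: 64.8 − 4.9q = 33.8 + 3.9q → q* = 3.5227, p* = 47.5386.
At the floor p = 53, quantity demanded = (64.8 − 53)/4.9 = 2.4082.
Sellers' marginal cost at q' = 2.4082: 33.8 + 3.9·2.4082 = 43.192.
Δq = 3.5227 − 2.4082 = 1.1145; wedge = 53 − 43.192 = 9.808.
Welfare loss = ½ × 1.1145 × 9.808 = $5.47 thousand.

$5.47 thousand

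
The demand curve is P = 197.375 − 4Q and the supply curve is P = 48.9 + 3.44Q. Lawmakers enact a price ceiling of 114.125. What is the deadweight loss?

3.69

Competitive equilibrium: 197.375 − 4Q = 48.9 + 3.44Q → Q* = 19.9563, P* = 117.5497.
At the ceiling P = 114.125, quantity supplied = (114.125 − 48.9)/3.44 = 18.9608.
Willingness to pay at Q' = 18.9608: 197.375 − 4·18.9608 = 121.5318.
ΔQ = 19.9563 − 18.9608 = 0.9955; wedge = 121.5318 − 114.125 = 7.4068.
The triangle = ½ × 0.9955 × 7.4068 = 3.69.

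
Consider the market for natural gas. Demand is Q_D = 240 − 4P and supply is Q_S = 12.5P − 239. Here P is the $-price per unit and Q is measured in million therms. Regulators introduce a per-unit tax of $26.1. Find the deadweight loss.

In inverse form: demand P = 60 − 0.25Q, supply P = 19.12 + 0.08Q.
Competitive equilibrium: 60 − 0.25Q = 19.12 + 0.08Q → Q* = 123.8788, P* = 29.0303.
With the tax, the buyer price exceeds the seller price by 26.1: (60 − 0.25Q) − (19.12 + 0.08Q) = 26.1 → Q' = 44.7879.
ΔQ = 123.8788 − 44.7879 = 79.0909; the wedge equals the tax, 26.1.
DWL = ½ × 79.0909 × 26.1 = $1032.14 million.

$1032.14 million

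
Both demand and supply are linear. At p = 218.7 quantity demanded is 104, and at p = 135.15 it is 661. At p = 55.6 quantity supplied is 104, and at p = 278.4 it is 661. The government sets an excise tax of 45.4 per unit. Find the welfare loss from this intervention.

1873.78

Demand slope = (135.15 − 218.7)/(661 − 104) = −0.15, so p = 234.3 − 0.15q.
Supply slope = (278.4 − 55.6)/(661 − 104) = 0.4, so p = 14 + 0.4q.
Competitive equilibrium: 234.3 − 0.15q = 14 + 0.4q → q* = 400.5455, p* = 174.2182.
With the tax, the buyer price exceeds the seller price by 45.4: (234.3 − 0.15q) − (14 + 0.4q) = 45.4 → q' = 318.
Δq = 400.5455 − 318 = 82.5455; the wedge equals the tax, 45.4.
DWL = ½ × 82.5455 × 45.4 = 1873.78.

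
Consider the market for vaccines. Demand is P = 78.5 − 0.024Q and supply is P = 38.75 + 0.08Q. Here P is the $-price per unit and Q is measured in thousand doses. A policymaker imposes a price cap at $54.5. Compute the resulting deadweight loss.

Competitive equilibrium: 78.5 − 0.024Q = 38.75 + 0.08Q → Q* = 382.2115, P* = 69.3269.
At the ceiling P = 54.5, quantity supplied = (54.5 − 38.75)/0.08 = 196.875.
Willingness to pay at Q' = 196.875: 78.5 − 0.024·196.875 = 73.775.
ΔQ = 382.2115 − 196.875 = 185.3365; wedge = 73.775 − 54.5 = 19.275.
Deadweight loss = ½ × 185.3365 × 19.275 = $1786.18 thousand.

$1786.18 thousand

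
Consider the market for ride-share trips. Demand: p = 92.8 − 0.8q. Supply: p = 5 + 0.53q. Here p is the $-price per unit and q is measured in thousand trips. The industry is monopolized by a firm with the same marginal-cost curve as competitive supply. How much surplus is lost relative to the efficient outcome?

Competitive equilibrium: 92.8 − 0.8q = 5 + 0.53q → q* = 66.01504, p* = 39.98797.
Marginal revenue: MR = 92.8 − 1.6q. Set MR = MC: 92.8 − 1.6q = 5 + 0.53q → q_m = 41.22066.
Price p_m = 92.8 − 0.8·41.22066 = 59.82347; MC(q_m) = 5 + 0.53·41.22066 = 26.84695.
Competitive q* = 66.01504, so Δq = 24.79438; wedge = 59.82347 − 26.84695 = 32.97652.
The triangle = ½ × 24.79438 × 32.97652 = $408.82 thousand.

$408.82 thousand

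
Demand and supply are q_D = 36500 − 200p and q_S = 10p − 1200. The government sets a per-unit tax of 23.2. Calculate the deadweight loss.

2563.05

In inverse form: demand p = 182.5 − 0.005q, supply p = 120 + 0.1q.
Competitive equilibrium: 182.5 − 0.005q = 120 + 0.1q → q* = 595.2381, p* = 179.5238.
With the tax, the buyer price exceeds the seller price by 23.2: (182.5 − 0.005q) − (120 + 0.1q) = 23.2 → q' = 374.2857.
Δq = 595.2381 − 374.2857 = 220.9524; the wedge equals the tax, 23.2.
Deadweight loss = ½ × 220.9524 × 23.2 = 2563.05.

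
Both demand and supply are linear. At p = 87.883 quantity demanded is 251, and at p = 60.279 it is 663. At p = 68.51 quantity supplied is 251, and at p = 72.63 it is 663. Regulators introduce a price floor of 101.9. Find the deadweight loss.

8175.19

Demand slope = (60.279 − 87.883)/(663 − 251) = −0.067, so p = 104.7 − 0.067q.
Supply slope = (72.63 − 68.51)/(663 − 251) = 0.01, so p = 66 + 0.01q.
Competitive equilibrium: 104.7 − 0.067q = 66 + 0.01q → q* = 502.5974, p* = 71.026.
At the floor p = 101.9, quantity demanded = (104.7 − 101.9)/0.067 = 41.791.
Sellers' marginal cost at q' = 41.791: 66 + 0.01·41.791 = 66.4179.
Δq = 502.5974 − 41.791 = 460.8064; wedge = 101.9 − 66.4179 = 35.4821.
Deadweight loss = ½ × 460.8064 × 35.4821 = 8175.19.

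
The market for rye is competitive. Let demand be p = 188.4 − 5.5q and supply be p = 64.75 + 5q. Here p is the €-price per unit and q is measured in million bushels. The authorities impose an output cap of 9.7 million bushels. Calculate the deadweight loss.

Competitive equilibrium: 188.4 − 5.5q = 64.75 + 5q → q* = 11.7762, p* = 123.631.
At q = 9.7: demand price = 188.4 − 5.5·9.7 = 135.05; supply price = 64.75 + 5·9.7 = 113.25.
Δq = 11.7762 − 9.7 = 2.0762; wedge = 135.05 − 113.25 = 21.8.
Deadweight loss = ½ × 2.0762 × 21.8 = €22.63 million.

€22.63 million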